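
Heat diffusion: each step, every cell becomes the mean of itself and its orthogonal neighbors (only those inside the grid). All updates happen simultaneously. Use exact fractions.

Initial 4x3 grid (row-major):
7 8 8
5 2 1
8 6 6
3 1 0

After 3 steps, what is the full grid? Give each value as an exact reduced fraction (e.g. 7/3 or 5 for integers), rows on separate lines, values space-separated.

After step 1:
  20/3 25/4 17/3
  11/2 22/5 17/4
  11/2 23/5 13/4
  4 5/2 7/3
After step 2:
  221/36 1379/240 97/18
  331/60 5 527/120
  49/10 81/20 433/120
  4 403/120 97/36
After step 3:
  12529/2160 16037/2880 11179/2160
  97/18 5929/1200 331/72
  277/60 251/60 1327/360
  1471/360 5077/1440 1739/540

Answer: 12529/2160 16037/2880 11179/2160
97/18 5929/1200 331/72
277/60 251/60 1327/360
1471/360 5077/1440 1739/540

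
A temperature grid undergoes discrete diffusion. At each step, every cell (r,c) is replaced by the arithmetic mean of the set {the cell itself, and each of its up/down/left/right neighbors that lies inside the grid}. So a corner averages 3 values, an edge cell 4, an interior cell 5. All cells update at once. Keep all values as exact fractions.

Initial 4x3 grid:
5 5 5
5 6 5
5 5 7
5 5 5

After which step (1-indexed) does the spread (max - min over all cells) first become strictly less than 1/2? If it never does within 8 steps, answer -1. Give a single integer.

Answer: 3

Derivation:
Step 1: max=23/4, min=5, spread=3/4
Step 2: max=1351/240, min=5, spread=151/240
Step 3: max=11761/2160, min=1847/360, spread=679/2160
  -> spread < 1/2 first at step 3
Step 4: max=1169341/216000, min=112061/21600, spread=48731/216000
Step 5: max=5211923/972000, min=13494883/2592000, spread=242147/1555200
Step 6: max=519188747/97200000, min=339054073/64800000, spread=848611/7776000
Step 7: max=37263168781/6998400000, min=48911980783/9331200000, spread=92669311/1119744000
Step 8: max=2230522014779/419904000000, min=2941477729997/559872000000, spread=781238953/13436928000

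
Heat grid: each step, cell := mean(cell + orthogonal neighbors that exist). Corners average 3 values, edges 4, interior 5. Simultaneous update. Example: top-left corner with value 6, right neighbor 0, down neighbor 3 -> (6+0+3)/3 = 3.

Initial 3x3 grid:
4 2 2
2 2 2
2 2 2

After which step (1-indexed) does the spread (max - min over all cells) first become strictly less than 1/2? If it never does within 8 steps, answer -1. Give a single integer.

Answer: 3

Derivation:
Step 1: max=8/3, min=2, spread=2/3
Step 2: max=23/9, min=2, spread=5/9
Step 3: max=257/108, min=2, spread=41/108
  -> spread < 1/2 first at step 3
Step 4: max=15091/6480, min=371/180, spread=347/1296
Step 5: max=884537/388800, min=3757/1800, spread=2921/15552
Step 6: max=52484539/23328000, min=457483/216000, spread=24611/186624
Step 7: max=3118082033/1399680000, min=10376741/4860000, spread=207329/2239488
Step 8: max=185991552451/83980800000, min=557201599/259200000, spread=1746635/26873856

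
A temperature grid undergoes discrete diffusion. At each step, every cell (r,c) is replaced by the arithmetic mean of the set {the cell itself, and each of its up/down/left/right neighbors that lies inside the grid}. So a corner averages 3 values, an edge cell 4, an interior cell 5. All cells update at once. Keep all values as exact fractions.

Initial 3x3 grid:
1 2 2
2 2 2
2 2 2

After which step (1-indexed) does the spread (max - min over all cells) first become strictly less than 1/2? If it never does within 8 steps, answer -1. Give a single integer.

Step 1: max=2, min=5/3, spread=1/3
  -> spread < 1/2 first at step 1
Step 2: max=2, min=31/18, spread=5/18
Step 3: max=2, min=391/216, spread=41/216
Step 4: max=709/360, min=23789/12960, spread=347/2592
Step 5: max=7043/3600, min=1448263/777600, spread=2921/31104
Step 6: max=838517/432000, min=87483461/46656000, spread=24611/373248
Step 7: max=18783259/9720000, min=5279997967/2799360000, spread=207329/4478976
Step 8: max=997998401/518400000, min=317893247549/167961600000, spread=1746635/53747712

Answer: 1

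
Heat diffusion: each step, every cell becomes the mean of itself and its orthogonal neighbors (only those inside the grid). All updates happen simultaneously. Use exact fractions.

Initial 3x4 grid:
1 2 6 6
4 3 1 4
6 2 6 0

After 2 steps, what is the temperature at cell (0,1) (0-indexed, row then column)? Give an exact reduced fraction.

Answer: 689/240

Derivation:
Step 1: cell (0,1) = 3
Step 2: cell (0,1) = 689/240
Full grid after step 2:
  53/18 689/240 193/48 71/18
  367/120 343/100 303/100 185/48
  47/12 129/40 83/24 25/9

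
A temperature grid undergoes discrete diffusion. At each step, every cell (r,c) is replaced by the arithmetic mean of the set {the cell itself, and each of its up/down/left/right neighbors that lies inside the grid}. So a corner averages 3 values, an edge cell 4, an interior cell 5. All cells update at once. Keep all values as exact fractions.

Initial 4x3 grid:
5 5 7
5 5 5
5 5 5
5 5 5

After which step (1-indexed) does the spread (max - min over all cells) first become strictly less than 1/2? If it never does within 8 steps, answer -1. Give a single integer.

Answer: 3

Derivation:
Step 1: max=17/3, min=5, spread=2/3
Step 2: max=50/9, min=5, spread=5/9
Step 3: max=581/108, min=5, spread=41/108
  -> spread < 1/2 first at step 3
Step 4: max=69017/12960, min=5, spread=4217/12960
Step 5: max=4097149/777600, min=18079/3600, spread=38417/155520
Step 6: max=244480211/46656000, min=362597/72000, spread=1903471/9331200
Step 7: max=14597789089/2799360000, min=10915759/2160000, spread=18038617/111974400
Step 8: max=873076182851/167961600000, min=984926759/194400000, spread=883978523/6718464000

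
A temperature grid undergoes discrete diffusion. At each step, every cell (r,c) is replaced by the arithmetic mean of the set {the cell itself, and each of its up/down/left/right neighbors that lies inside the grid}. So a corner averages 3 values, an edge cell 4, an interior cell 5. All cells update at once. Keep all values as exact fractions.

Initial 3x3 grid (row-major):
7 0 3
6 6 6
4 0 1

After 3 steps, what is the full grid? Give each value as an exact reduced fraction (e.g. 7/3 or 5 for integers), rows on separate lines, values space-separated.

After step 1:
  13/3 4 3
  23/4 18/5 4
  10/3 11/4 7/3
After step 2:
  169/36 56/15 11/3
  1021/240 201/50 97/30
  71/18 721/240 109/36
After step 3:
  9131/2160 14503/3600 319/90
  60887/14400 3649/1000 12553/3600
  4033/1080 50387/14400 6671/2160

Answer: 9131/2160 14503/3600 319/90
60887/14400 3649/1000 12553/3600
4033/1080 50387/14400 6671/2160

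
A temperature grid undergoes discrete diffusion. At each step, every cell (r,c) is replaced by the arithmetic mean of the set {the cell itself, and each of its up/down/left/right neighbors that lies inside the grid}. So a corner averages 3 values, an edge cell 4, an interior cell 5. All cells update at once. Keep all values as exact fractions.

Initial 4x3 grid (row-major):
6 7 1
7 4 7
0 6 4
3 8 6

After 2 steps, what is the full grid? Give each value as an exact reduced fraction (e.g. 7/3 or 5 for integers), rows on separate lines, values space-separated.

After step 1:
  20/3 9/2 5
  17/4 31/5 4
  4 22/5 23/4
  11/3 23/4 6
After step 2:
  185/36 671/120 9/2
  1267/240 467/100 419/80
  979/240 261/50 403/80
  161/36 1189/240 35/6

Answer: 185/36 671/120 9/2
1267/240 467/100 419/80
979/240 261/50 403/80
161/36 1189/240 35/6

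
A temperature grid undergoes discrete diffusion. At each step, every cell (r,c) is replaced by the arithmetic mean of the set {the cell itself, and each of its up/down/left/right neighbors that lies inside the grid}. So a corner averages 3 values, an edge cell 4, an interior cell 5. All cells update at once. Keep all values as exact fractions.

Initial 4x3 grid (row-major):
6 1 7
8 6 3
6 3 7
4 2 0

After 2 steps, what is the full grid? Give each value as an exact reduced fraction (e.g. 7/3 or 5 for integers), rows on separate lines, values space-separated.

After step 1:
  5 5 11/3
  13/2 21/5 23/4
  21/4 24/5 13/4
  4 9/4 3
After step 2:
  11/2 67/15 173/36
  419/80 21/4 253/60
  411/80 79/20 21/5
  23/6 281/80 17/6

Answer: 11/2 67/15 173/36
419/80 21/4 253/60
411/80 79/20 21/5
23/6 281/80 17/6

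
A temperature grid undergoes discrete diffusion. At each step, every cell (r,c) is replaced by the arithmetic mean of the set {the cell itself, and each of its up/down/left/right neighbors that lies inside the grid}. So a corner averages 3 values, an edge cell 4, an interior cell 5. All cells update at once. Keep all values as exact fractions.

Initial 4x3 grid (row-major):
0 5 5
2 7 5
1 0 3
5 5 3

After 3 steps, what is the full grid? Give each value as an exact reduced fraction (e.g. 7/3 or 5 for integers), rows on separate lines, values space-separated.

Answer: 6863/2160 11069/2880 191/45
221/72 2087/600 391/96
413/144 2003/600 1009/288
6667/2160 9101/2880 929/270

Derivation:
After step 1:
  7/3 17/4 5
  5/2 19/5 5
  2 16/5 11/4
  11/3 13/4 11/3
After step 2:
  109/36 923/240 19/4
  319/120 15/4 331/80
  341/120 3 877/240
  107/36 827/240 29/9
After step 3:
  6863/2160 11069/2880 191/45
  221/72 2087/600 391/96
  413/144 2003/600 1009/288
  6667/2160 9101/2880 929/270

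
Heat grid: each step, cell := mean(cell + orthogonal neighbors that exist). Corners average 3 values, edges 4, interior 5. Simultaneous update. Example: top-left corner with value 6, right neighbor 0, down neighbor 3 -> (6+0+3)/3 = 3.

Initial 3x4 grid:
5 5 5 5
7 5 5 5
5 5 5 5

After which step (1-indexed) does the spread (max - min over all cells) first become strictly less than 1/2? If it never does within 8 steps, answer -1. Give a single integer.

Step 1: max=17/3, min=5, spread=2/3
Step 2: max=667/120, min=5, spread=67/120
Step 3: max=5837/1080, min=5, spread=437/1080
  -> spread < 1/2 first at step 3
Step 4: max=2317531/432000, min=2509/500, spread=29951/86400
Step 5: max=20655821/3888000, min=17033/3375, spread=206761/777600
Step 6: max=8232195571/1555200000, min=13665671/2700000, spread=14430763/62208000
Step 7: max=491667741689/93312000000, min=1097652727/216000000, spread=139854109/746496000
Step 8: max=29416071890251/5598720000000, min=99051228977/19440000000, spread=7114543559/44789760000

Answer: 3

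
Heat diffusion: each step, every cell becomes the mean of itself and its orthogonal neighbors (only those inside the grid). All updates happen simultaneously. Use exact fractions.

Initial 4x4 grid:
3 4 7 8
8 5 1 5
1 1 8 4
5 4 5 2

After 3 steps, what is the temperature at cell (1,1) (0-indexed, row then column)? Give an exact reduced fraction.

Answer: 343/80

Derivation:
Step 1: cell (1,1) = 19/5
Step 2: cell (1,1) = 109/25
Step 3: cell (1,1) = 343/80
Full grid after step 3:
  3241/720 11441/2400 35803/7200 2893/540
  1701/400 343/80 7189/1500 34753/7200
  13837/3600 487/120 5009/1200 32953/7200
  4069/1080 6881/1800 7537/1800 9043/2160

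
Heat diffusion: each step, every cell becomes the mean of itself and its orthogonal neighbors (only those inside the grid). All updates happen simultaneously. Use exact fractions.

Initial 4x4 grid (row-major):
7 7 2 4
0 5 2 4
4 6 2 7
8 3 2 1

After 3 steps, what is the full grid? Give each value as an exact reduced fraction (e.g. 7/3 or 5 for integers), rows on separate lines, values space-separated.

Answer: 961/216 3049/720 14209/3600 1603/432
781/180 12437/3000 22109/6000 26603/7200
661/150 7933/2000 11053/3000 24203/7200
209/48 9821/2400 24503/7200 3649/1080

Derivation:
After step 1:
  14/3 21/4 15/4 10/3
  4 4 3 17/4
  9/2 4 19/5 7/2
  5 19/4 2 10/3
After step 2:
  167/36 53/12 23/6 34/9
  103/24 81/20 94/25 169/48
  35/8 421/100 163/50 893/240
  19/4 63/16 833/240 53/18
After step 3:
  961/216 3049/720 14209/3600 1603/432
  781/180 12437/3000 22109/6000 26603/7200
  661/150 7933/2000 11053/3000 24203/7200
  209/48 9821/2400 24503/7200 3649/1080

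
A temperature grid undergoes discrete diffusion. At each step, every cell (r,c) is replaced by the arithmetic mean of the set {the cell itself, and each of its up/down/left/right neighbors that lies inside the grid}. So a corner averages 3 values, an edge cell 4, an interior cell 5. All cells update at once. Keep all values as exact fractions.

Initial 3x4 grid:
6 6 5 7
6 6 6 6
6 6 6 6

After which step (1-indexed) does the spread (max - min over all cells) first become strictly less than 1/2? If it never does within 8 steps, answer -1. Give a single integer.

Step 1: max=25/4, min=23/4, spread=1/2
Step 2: max=73/12, min=471/80, spread=47/240
  -> spread < 1/2 first at step 2
Step 3: max=29027/4800, min=14191/2400, spread=43/320
Step 4: max=260257/43200, min=128311/21600, spread=727/8640
Step 5: max=103796507/17280000, min=12855469/2160000, spread=63517/1152000
Step 6: max=933576037/155520000, min=115767289/19440000, spread=297509/6220800
Step 7: max=55946284583/9331200000, min=3476739913/583200000, spread=12737839/373248000
Step 8: max=3355362981397/559872000000, min=104341115821/17496000000, spread=131578201/4478976000

Answer: 2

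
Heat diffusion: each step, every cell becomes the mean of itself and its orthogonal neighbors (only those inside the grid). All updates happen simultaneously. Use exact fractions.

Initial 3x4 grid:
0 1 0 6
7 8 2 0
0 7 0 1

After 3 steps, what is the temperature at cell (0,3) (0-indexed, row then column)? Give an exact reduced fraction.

Answer: 95/48

Derivation:
Step 1: cell (0,3) = 2
Step 2: cell (0,3) = 13/6
Step 3: cell (0,3) = 95/48
Full grid after step 3:
  1433/432 2053/720 38/15 95/48
  10307/2880 2063/600 181/75 5981/2880
  217/54 4871/1440 3823/1440 395/216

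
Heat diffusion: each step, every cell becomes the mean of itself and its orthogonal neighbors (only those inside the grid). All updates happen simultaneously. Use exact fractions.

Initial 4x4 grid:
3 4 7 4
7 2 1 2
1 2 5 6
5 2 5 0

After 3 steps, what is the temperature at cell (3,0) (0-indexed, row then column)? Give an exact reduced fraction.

Answer: 3317/1080

Derivation:
Step 1: cell (3,0) = 8/3
Step 2: cell (3,0) = 119/36
Step 3: cell (3,0) = 3317/1080
Full grid after step 3:
  1049/270 1361/360 6881/1800 4087/1080
  157/45 2669/750 2093/600 12997/3600
  752/225 1879/600 1276/375 12173/3600
  3317/1080 11717/3600 11573/3600 463/135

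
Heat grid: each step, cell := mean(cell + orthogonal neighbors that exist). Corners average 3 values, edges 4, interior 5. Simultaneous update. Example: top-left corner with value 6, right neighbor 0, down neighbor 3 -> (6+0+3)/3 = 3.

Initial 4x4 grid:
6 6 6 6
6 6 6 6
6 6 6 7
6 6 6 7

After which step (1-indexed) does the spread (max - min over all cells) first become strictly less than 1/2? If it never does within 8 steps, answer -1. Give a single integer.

Answer: 2

Derivation:
Step 1: max=20/3, min=6, spread=2/3
Step 2: max=233/36, min=6, spread=17/36
  -> spread < 1/2 first at step 2
Step 3: max=862/135, min=6, spread=52/135
Step 4: max=12791/2025, min=6, spread=641/2025
Step 5: max=762301/121500, min=54079/9000, spread=64469/243000
Step 6: max=90979831/14580000, min=3249529/540000, spread=810637/3645000
Step 7: max=2718681073/437400000, min=6510953/1080000, spread=20436277/109350000
Step 8: max=81301353403/13122000000, min=586968241/97200000, spread=515160217/3280500000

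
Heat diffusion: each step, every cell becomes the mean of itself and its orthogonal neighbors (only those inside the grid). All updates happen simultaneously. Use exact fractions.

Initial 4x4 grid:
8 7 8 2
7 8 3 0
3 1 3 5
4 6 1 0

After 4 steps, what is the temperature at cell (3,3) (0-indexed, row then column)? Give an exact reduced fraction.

Step 1: cell (3,3) = 2
Step 2: cell (3,3) = 13/6
Step 3: cell (3,3) = 209/90
Step 4: cell (3,3) = 14071/5400
Full grid after step 4:
  98627/16200 240589/43200 1021337/216000 257027/64800
  234631/43200 227147/45000 731969/180000 94399/27000
  198343/43200 725711/180000 50807/15000 8497/3000
  50953/12960 38641/10800 17479/6000 14071/5400

Answer: 14071/5400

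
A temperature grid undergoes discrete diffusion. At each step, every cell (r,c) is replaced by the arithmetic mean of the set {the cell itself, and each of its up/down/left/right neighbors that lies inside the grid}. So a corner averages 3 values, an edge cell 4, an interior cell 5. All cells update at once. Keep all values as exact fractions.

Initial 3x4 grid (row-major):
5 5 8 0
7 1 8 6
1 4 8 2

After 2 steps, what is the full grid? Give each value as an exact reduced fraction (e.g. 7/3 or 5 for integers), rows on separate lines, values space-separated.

Answer: 167/36 31/6 313/60 167/36
109/24 459/100 519/100 101/20
11/3 9/2 77/15 89/18

Derivation:
After step 1:
  17/3 19/4 21/4 14/3
  7/2 5 31/5 4
  4 7/2 11/2 16/3
After step 2:
  167/36 31/6 313/60 167/36
  109/24 459/100 519/100 101/20
  11/3 9/2 77/15 89/18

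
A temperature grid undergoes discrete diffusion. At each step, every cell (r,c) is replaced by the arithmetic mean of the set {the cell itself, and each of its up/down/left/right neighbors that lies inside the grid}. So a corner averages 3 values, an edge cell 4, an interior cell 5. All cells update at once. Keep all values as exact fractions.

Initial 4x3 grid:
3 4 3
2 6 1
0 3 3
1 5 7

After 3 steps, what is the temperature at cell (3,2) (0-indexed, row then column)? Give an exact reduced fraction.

Answer: 2773/720

Derivation:
Step 1: cell (3,2) = 5
Step 2: cell (3,2) = 25/6
Step 3: cell (3,2) = 2773/720
Full grid after step 3:
  2179/720 11783/3600 6967/2160
  2319/800 4627/1500 24421/7200
  2129/800 406/125 8537/2400
  227/80 251/75 2773/720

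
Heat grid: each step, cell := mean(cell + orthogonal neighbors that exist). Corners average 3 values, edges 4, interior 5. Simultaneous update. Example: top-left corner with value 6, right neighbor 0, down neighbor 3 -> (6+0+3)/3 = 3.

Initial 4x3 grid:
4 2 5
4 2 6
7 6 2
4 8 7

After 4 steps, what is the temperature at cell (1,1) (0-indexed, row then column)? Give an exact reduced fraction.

Step 1: cell (1,1) = 4
Step 2: cell (1,1) = 81/20
Step 3: cell (1,1) = 5153/1200
Step 4: cell (1,1) = 311797/72000
Full grid after step 4:
  102911/25920 686123/172800 103751/25920
  94721/21600 311797/72000 94721/21600
  108431/21600 120659/24000 106981/21600
  142043/25920 314261/57600 139723/25920

Answer: 311797/72000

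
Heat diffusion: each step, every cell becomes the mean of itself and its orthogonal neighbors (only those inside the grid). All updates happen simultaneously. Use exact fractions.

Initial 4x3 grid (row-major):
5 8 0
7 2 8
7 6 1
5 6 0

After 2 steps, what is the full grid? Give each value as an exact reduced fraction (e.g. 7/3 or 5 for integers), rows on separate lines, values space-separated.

Answer: 47/9 439/80 71/18
731/120 447/100 541/120
219/40 497/100 397/120
11/2 1019/240 31/9

Derivation:
After step 1:
  20/3 15/4 16/3
  21/4 31/5 11/4
  25/4 22/5 15/4
  6 17/4 7/3
After step 2:
  47/9 439/80 71/18
  731/120 447/100 541/120
  219/40 497/100 397/120
  11/2 1019/240 31/9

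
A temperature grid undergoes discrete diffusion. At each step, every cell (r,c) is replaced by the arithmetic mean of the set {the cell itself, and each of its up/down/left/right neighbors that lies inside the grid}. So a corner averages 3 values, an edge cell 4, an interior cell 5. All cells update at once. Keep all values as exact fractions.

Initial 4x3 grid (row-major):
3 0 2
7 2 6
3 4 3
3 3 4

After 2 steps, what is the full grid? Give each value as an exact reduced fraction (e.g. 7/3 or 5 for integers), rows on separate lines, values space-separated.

Answer: 53/18 231/80 23/9
227/60 311/100 419/120
7/2 94/25 83/24
43/12 77/24 133/36

Derivation:
After step 1:
  10/3 7/4 8/3
  15/4 19/5 13/4
  17/4 3 17/4
  3 7/2 10/3
After step 2:
  53/18 231/80 23/9
  227/60 311/100 419/120
  7/2 94/25 83/24
  43/12 77/24 133/36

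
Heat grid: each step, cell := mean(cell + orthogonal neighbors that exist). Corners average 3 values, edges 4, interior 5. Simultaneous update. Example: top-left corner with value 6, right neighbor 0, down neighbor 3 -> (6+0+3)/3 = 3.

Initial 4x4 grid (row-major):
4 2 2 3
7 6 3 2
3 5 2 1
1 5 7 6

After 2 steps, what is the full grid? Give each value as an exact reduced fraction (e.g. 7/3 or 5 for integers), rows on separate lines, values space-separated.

Answer: 77/18 56/15 17/6 85/36
269/60 203/50 319/100 31/12
81/20 209/50 371/100 199/60
23/6 167/40 533/120 149/36

Derivation:
After step 1:
  13/3 7/2 5/2 7/3
  5 23/5 3 9/4
  4 21/5 18/5 11/4
  3 9/2 5 14/3
After step 2:
  77/18 56/15 17/6 85/36
  269/60 203/50 319/100 31/12
  81/20 209/50 371/100 199/60
  23/6 167/40 533/120 149/36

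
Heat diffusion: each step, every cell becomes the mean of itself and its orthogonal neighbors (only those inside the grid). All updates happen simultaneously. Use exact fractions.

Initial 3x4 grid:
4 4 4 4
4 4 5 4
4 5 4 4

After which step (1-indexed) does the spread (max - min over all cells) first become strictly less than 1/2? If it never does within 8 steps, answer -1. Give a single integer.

Answer: 2

Derivation:
Step 1: max=9/2, min=4, spread=1/2
Step 2: max=1049/240, min=4, spread=89/240
  -> spread < 1/2 first at step 2
Step 3: max=10307/2400, min=3289/800, spread=11/60
Step 4: max=919547/216000, min=89017/21600, spread=29377/216000
Step 5: max=1144171/270000, min=2244517/540000, spread=1753/21600
Step 6: max=24307807/5760000, min=161858041/38880000, spread=71029/1244160
Step 7: max=16390716229/3888000000, min=9740223619/2332800000, spread=7359853/182250000
Step 8: max=87298144567/20736000000, min=194993335807/46656000000, spread=45679663/1492992000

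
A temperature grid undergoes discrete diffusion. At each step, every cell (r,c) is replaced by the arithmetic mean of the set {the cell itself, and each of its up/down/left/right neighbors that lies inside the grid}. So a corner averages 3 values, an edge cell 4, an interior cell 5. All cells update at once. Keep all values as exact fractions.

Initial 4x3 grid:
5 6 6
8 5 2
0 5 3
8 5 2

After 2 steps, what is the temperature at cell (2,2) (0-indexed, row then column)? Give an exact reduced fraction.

Step 1: cell (2,2) = 3
Step 2: cell (2,2) = 209/60
Full grid after step 2:
  49/9 217/40 85/18
  1277/240 114/25 253/60
  1061/240 441/100 209/60
  175/36 61/15 34/9

Answer: 209/60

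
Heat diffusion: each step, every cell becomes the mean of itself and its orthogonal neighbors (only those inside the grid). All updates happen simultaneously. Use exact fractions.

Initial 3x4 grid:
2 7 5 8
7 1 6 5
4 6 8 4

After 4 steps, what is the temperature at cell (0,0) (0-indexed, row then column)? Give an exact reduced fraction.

Step 1: cell (0,0) = 16/3
Step 2: cell (0,0) = 151/36
Step 3: cell (0,0) = 10379/2160
Step 4: cell (0,0) = 76601/16200
Full grid after step 4:
  76601/16200 1100693/216000 384551/72000 245741/43200
  704767/144000 99341/20000 1976963/360000 4829017/864000
  157427/32400 1121443/216000 1158403/216000 733523/129600

Answer: 76601/16200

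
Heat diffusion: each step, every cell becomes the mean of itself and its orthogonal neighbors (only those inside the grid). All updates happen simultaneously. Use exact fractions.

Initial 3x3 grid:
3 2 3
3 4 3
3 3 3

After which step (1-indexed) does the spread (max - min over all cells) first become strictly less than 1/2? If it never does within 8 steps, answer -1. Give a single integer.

Answer: 2

Derivation:
Step 1: max=13/4, min=8/3, spread=7/12
Step 2: max=19/6, min=17/6, spread=1/3
  -> spread < 1/2 first at step 2
Step 3: max=3011/960, min=1265/432, spread=1799/8640
Step 4: max=4451/1440, min=15983/5400, spread=2833/21600
Step 5: max=3542873/1152000, min=4649321/1555200, spread=2671151/31104000
Step 6: max=47546677/15552000, min=233286563/77760000, spread=741137/12960000
Step 7: max=37955545171/12441600000, min=16863031889/5598720000, spread=4339268759/111974400000
Step 8: max=170362031393/55987200000, min=422190155821/139968000000, spread=7429845323/279936000000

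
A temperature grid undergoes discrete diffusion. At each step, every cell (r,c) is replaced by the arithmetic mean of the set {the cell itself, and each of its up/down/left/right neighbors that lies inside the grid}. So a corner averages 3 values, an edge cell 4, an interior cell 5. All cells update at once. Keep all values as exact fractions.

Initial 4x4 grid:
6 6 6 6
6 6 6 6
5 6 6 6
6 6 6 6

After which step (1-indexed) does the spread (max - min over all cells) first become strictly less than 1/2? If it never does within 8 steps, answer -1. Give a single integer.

Step 1: max=6, min=17/3, spread=1/3
  -> spread < 1/2 first at step 1
Step 2: max=6, min=689/120, spread=31/120
Step 3: max=6, min=6269/1080, spread=211/1080
Step 4: max=6, min=631157/108000, spread=16843/108000
Step 5: max=53921/9000, min=5693357/972000, spread=130111/972000
Step 6: max=3232841/540000, min=171317633/29160000, spread=3255781/29160000
Step 7: max=3228893/540000, min=5148446309/874800000, spread=82360351/874800000
Step 8: max=580693559/97200000, min=154712683109/26244000000, spread=2074577821/26244000000

Answer: 1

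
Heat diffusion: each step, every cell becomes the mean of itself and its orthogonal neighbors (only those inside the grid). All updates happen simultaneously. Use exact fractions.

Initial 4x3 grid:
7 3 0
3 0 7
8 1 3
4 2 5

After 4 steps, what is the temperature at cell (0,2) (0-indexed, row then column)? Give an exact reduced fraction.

Step 1: cell (0,2) = 10/3
Step 2: cell (0,2) = 25/9
Step 3: cell (0,2) = 413/135
Step 4: cell (0,2) = 200711/64800
Full grid after step 4:
  227261/64800 1429469/432000 200711/64800
  194723/54000 598501/180000 342571/108000
  197323/54000 17291/5000 352021/108000
  119663/32400 252749/72000 27397/8100

Answer: 200711/64800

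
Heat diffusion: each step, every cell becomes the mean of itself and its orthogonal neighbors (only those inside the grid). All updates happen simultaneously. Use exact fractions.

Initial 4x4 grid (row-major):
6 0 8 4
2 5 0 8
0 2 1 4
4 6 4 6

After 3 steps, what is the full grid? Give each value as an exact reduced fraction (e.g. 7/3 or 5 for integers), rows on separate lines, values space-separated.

Answer: 1627/540 5297/1440 27709/7200 5117/1080
4403/1440 4357/1500 11891/3000 29689/7200
19703/7200 9649/3000 5101/1500 30769/7200
3439/1080 23483/7200 28099/7200 2203/540

Derivation:
After step 1:
  8/3 19/4 3 20/3
  13/4 9/5 22/5 4
  2 14/5 11/5 19/4
  10/3 4 17/4 14/3
After step 2:
  32/9 733/240 1129/240 41/9
  583/240 17/5 77/25 1189/240
  683/240 64/25 92/25 937/240
  28/9 863/240 907/240 41/9
After step 3:
  1627/540 5297/1440 27709/7200 5117/1080
  4403/1440 4357/1500 11891/3000 29689/7200
  19703/7200 9649/3000 5101/1500 30769/7200
  3439/1080 23483/7200 28099/7200 2203/540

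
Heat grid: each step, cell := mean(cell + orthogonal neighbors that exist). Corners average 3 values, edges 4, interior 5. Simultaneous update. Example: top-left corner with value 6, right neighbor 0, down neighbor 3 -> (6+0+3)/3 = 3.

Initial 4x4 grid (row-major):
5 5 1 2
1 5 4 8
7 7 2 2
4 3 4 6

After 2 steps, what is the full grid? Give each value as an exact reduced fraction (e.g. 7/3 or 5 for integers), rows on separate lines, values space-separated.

Answer: 73/18 113/30 11/3 32/9
1039/240 217/50 96/25 97/24
1123/240 89/20 417/100 163/40
167/36 1063/240 321/80 49/12

Derivation:
After step 1:
  11/3 4 3 11/3
  9/2 22/5 4 4
  19/4 24/5 19/5 9/2
  14/3 9/2 15/4 4
After step 2:
  73/18 113/30 11/3 32/9
  1039/240 217/50 96/25 97/24
  1123/240 89/20 417/100 163/40
  167/36 1063/240 321/80 49/12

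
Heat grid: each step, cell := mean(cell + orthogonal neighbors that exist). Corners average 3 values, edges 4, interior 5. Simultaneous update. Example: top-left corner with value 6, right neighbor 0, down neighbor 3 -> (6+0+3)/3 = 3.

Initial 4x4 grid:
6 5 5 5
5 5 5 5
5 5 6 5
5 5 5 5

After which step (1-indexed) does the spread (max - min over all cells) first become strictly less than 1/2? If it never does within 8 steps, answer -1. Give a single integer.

Answer: 1

Derivation:
Step 1: max=16/3, min=5, spread=1/3
  -> spread < 1/2 first at step 1
Step 2: max=95/18, min=5, spread=5/18
Step 3: max=1121/216, min=203/40, spread=31/270
Step 4: max=167917/32400, min=18283/3600, spread=337/3240
Step 5: max=5013091/972000, min=551153/108000, spread=26357/486000
Step 6: max=6010021/1166400, min=1103153/216000, spread=132487/2916000
Step 7: max=179968651/34992000, min=497241889/97200000, spread=12019637/437400000
Step 8: max=134886560437/26244000000, min=14923958063/2916000000, spread=57093787/2624400000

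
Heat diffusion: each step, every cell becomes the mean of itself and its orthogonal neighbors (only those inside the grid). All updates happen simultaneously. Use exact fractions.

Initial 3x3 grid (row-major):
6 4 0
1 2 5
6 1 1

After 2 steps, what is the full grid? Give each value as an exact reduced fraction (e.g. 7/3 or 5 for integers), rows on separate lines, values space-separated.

Answer: 125/36 46/15 8/3
761/240 277/100 149/60
107/36 101/40 41/18

Derivation:
After step 1:
  11/3 3 3
  15/4 13/5 2
  8/3 5/2 7/3
After step 2:
  125/36 46/15 8/3
  761/240 277/100 149/60
  107/36 101/40 41/18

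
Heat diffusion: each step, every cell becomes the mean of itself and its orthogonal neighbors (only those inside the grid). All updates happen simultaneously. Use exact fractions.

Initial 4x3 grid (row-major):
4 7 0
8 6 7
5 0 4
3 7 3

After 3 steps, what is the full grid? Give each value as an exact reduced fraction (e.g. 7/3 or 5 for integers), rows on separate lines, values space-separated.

After step 1:
  19/3 17/4 14/3
  23/4 28/5 17/4
  4 22/5 7/2
  5 13/4 14/3
After step 2:
  49/9 417/80 79/18
  1301/240 97/20 1081/240
  383/80 83/20 1009/240
  49/12 1039/240 137/36
After step 3:
  1447/270 955/192 2539/540
  7381/1440 1931/400 6461/1440
  2213/480 5357/1200 5999/1440
  22/5 2357/576 2221/540

Answer: 1447/270 955/192 2539/540
7381/1440 1931/400 6461/1440
2213/480 5357/1200 5999/1440
22/5 2357/576 2221/540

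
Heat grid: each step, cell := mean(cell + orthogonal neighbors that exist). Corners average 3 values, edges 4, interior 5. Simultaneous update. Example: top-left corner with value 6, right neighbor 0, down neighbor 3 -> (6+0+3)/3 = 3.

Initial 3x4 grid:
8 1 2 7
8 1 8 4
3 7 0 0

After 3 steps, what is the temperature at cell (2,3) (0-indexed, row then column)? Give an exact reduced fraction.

Step 1: cell (2,3) = 4/3
Step 2: cell (2,3) = 59/18
Step 3: cell (2,3) = 1345/432
Full grid after step 3:
  1045/216 149/36 191/45 1669/432
  659/144 1337/300 4253/1200 11059/2880
  115/24 185/48 2621/720 1345/432

Answer: 1345/432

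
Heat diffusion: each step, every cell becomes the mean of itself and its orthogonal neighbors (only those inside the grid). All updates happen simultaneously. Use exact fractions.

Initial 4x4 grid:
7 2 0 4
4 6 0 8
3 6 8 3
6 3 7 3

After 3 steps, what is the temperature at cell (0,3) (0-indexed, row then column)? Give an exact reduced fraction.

Step 1: cell (0,3) = 4
Step 2: cell (0,3) = 37/12
Step 3: cell (0,3) = 1309/360
Full grid after step 3:
  1087/270 27827/7200 8041/2400 1309/360
  32237/7200 3073/750 4171/1000 9421/2400
  11207/2400 4783/1000 6893/1500 34319/7200
  193/40 11687/2400 36029/7200 2627/540

Answer: 1309/360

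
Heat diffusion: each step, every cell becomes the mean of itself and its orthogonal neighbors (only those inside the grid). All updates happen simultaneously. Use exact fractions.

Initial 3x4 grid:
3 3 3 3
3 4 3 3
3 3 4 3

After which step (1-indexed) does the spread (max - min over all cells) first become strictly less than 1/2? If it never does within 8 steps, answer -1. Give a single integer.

Step 1: max=7/2, min=3, spread=1/2
Step 2: max=809/240, min=3, spread=89/240
  -> spread < 1/2 first at step 2
Step 3: max=7907/2400, min=2489/800, spread=11/60
Step 4: max=703547/216000, min=67417/21600, spread=29377/216000
Step 5: max=874171/270000, min=1704517/540000, spread=1753/21600
Step 6: max=18547807/5760000, min=122978041/38880000, spread=71029/1244160
Step 7: max=12502716229/3888000000, min=7407423619/2332800000, spread=7359853/182250000
Step 8: max=66562144567/20736000000, min=148337335807/46656000000, spread=45679663/1492992000

Answer: 2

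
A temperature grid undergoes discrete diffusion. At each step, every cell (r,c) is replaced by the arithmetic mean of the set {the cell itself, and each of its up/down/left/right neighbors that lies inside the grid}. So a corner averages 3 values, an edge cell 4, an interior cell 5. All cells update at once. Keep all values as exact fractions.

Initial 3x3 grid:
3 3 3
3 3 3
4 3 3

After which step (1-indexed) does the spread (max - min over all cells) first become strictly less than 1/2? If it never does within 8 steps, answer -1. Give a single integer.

Step 1: max=10/3, min=3, spread=1/3
  -> spread < 1/2 first at step 1
Step 2: max=59/18, min=3, spread=5/18
Step 3: max=689/216, min=3, spread=41/216
Step 4: max=41011/12960, min=1091/360, spread=347/2592
Step 5: max=2439737/777600, min=10957/3600, spread=2921/31104
Step 6: max=145796539/46656000, min=1321483/432000, spread=24611/373248
Step 7: max=8716802033/2799360000, min=29816741/9720000, spread=207329/4478976
Step 8: max=521914752451/167961600000, min=1594001599/518400000, spread=1746635/53747712

Answer: 1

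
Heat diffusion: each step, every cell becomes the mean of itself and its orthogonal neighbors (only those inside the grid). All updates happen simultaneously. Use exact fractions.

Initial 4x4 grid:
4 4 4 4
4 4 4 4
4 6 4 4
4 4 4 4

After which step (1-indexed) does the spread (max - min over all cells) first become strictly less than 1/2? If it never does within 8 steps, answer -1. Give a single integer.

Step 1: max=9/2, min=4, spread=1/2
Step 2: max=111/25, min=4, spread=11/25
  -> spread < 1/2 first at step 2
Step 3: max=5167/1200, min=4, spread=367/1200
Step 4: max=23171/5400, min=1213/300, spread=1337/5400
Step 5: max=689669/162000, min=36469/9000, spread=33227/162000
Step 6: max=20654327/4860000, min=220049/54000, spread=849917/4860000
Step 7: max=616914347/145800000, min=3308533/810000, spread=21378407/145800000
Step 8: max=18462462371/4374000000, min=995688343/243000000, spread=540072197/4374000000

Answer: 2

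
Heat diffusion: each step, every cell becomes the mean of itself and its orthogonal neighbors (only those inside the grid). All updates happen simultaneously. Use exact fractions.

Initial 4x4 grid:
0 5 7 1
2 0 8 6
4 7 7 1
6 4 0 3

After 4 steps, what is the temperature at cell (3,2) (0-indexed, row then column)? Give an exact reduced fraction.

Answer: 832391/216000

Derivation:
Step 1: cell (3,2) = 7/2
Step 2: cell (3,2) = 821/240
Step 3: cell (3,2) = 27221/7200
Step 4: cell (3,2) = 832391/216000
Full grid after step 4:
  107797/32400 818009/216000 925681/216000 145523/32400
  777869/216000 351073/90000 385907/90000 939721/216000
  845629/216000 23048/5625 184001/45000 852281/216000
  66901/16200 879919/216000 832391/216000 14891/4050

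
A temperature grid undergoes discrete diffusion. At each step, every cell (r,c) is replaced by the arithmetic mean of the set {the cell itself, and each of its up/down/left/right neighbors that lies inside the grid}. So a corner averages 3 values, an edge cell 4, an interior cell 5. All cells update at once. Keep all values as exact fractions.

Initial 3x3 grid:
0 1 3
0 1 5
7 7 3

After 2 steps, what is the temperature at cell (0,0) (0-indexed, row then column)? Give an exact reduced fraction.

Answer: 43/36

Derivation:
Step 1: cell (0,0) = 1/3
Step 2: cell (0,0) = 43/36
Full grid after step 2:
  43/36 443/240 29/12
  49/20 271/100 69/20
  67/18 509/120 25/6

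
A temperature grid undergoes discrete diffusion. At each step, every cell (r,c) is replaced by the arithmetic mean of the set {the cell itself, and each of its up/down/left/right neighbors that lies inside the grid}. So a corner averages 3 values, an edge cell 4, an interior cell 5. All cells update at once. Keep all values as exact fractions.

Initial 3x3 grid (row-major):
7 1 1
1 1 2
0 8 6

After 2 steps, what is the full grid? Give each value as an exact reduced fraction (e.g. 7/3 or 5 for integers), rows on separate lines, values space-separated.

After step 1:
  3 5/2 4/3
  9/4 13/5 5/2
  3 15/4 16/3
After step 2:
  31/12 283/120 19/9
  217/80 68/25 353/120
  3 881/240 139/36

Answer: 31/12 283/120 19/9
217/80 68/25 353/120
3 881/240 139/36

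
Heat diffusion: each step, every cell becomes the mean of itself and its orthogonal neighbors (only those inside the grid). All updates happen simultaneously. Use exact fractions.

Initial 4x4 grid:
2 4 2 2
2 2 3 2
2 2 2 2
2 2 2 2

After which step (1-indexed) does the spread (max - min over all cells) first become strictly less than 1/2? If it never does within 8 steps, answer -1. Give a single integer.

Answer: 3

Derivation:
Step 1: max=11/4, min=2, spread=3/4
Step 2: max=631/240, min=2, spread=151/240
Step 3: max=5281/2160, min=2, spread=961/2160
  -> spread < 1/2 first at step 3
Step 4: max=520531/216000, min=1637/800, spread=78541/216000
Step 5: max=4578121/1944000, min=22387/10800, spread=548461/1944000
Step 6: max=452950741/194400000, min=282599/135000, spread=46008181/194400000
Step 7: max=4031818681/1749600000, min=683581553/324000000, spread=851195737/4374000000
Step 8: max=400284946561/174960000000, min=1291548059/607500000, spread=28319105569/174960000000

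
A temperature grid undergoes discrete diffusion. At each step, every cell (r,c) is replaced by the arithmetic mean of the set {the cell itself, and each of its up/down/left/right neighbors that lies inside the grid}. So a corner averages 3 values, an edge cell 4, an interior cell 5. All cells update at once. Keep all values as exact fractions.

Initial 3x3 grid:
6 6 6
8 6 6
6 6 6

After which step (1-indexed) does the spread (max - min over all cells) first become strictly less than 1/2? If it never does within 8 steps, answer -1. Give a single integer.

Step 1: max=20/3, min=6, spread=2/3
Step 2: max=787/120, min=6, spread=67/120
Step 3: max=6917/1080, min=607/100, spread=1807/5400
  -> spread < 1/2 first at step 3
Step 4: max=2749963/432000, min=16561/2700, spread=33401/144000
Step 5: max=24557933/3888000, min=1663391/270000, spread=3025513/19440000
Step 6: max=9796126867/1555200000, min=89155949/14400000, spread=53531/497664
Step 7: max=585904925849/93312000000, min=24119116051/3888000000, spread=450953/5971968
Step 8: max=35101223560603/5598720000000, min=2900368610519/466560000000, spread=3799043/71663616

Answer: 3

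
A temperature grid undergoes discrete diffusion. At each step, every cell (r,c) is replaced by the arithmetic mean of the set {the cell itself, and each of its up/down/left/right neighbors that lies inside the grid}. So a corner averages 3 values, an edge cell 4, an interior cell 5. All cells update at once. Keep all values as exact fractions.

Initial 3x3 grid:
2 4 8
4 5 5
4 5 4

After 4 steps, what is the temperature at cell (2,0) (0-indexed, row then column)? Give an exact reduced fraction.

Answer: 561127/129600

Derivation:
Step 1: cell (2,0) = 13/3
Step 2: cell (2,0) = 151/36
Step 3: cell (2,0) = 9161/2160
Step 4: cell (2,0) = 561127/129600
Full grid after step 4:
  280451/64800 440701/96000 630527/129600
  3710809/864000 274943/60000 2094217/432000
  561127/129600 655489/144000 19411/4050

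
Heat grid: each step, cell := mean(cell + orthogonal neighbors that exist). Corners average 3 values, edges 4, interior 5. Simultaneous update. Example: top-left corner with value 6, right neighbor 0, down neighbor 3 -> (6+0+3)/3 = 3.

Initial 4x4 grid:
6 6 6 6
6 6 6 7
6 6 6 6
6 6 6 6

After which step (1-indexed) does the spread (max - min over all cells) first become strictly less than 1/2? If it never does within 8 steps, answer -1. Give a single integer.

Step 1: max=19/3, min=6, spread=1/3
  -> spread < 1/2 first at step 1
Step 2: max=751/120, min=6, spread=31/120
Step 3: max=6691/1080, min=6, spread=211/1080
Step 4: max=664843/108000, min=6, spread=16843/108000
Step 5: max=5970643/972000, min=54079/9000, spread=130111/972000
Step 6: max=178602367/29160000, min=3247159/540000, spread=3255781/29160000
Step 7: max=5349153691/874800000, min=3251107/540000, spread=82360351/874800000
Step 8: max=160215316891/26244000000, min=585706441/97200000, spread=2074577821/26244000000

Answer: 1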